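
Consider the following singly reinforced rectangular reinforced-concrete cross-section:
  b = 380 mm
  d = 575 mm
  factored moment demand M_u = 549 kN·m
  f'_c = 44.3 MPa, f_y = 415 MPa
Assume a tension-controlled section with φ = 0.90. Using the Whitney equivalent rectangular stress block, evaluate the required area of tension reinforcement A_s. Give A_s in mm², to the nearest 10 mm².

M_n = M_u/φ = 549/0.90 = 610 kN·m.
With M_n = 0.85 f'_c a b (d − a/2), solve the quadratic for a:
a = d − √(d² − 2M_n/(0.85 f'_c b)) = 575 − √(575² − 2 × 610×10⁶/(0.85 × 44.3 × 380)) = 79.66 mm.
A_s = 0.85 f'_c a b / f_y = 0.85 × 44.3 × 79.66 × 380 / 415 = 2746.6 mm².

A_s ≈ 2750 mm²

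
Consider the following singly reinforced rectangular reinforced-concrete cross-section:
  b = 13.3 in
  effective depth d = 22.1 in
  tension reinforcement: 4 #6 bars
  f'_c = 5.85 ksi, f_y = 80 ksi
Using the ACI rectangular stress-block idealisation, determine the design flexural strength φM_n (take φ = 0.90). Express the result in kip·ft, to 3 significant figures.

φM_n ≈ 222 kip·ft

A_s = 4 × 0.44 = 1.76 in².
T = A_s f_y = 1.76 × 80 = 140.8 kips.
a = T/(0.85 f'_c b) = 140.8/(0.85 × 5.85 × 13.3) = 2.129 in.
M_n = T(d − a/2) = 140.8 × (22.1 − 1.0645) = 2961.8 kip·in = 2961.8/12 = 246.82 kip·ft.
φM_n = 0.90 × 246.82 = 222.14 kip·ft.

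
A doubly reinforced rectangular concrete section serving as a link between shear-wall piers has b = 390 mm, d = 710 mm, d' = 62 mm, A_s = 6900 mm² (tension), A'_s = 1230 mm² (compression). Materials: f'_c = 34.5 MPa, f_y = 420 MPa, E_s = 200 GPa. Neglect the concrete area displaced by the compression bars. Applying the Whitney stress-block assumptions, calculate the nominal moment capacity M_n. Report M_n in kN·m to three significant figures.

M_n ≈ 1780 kN·m

Assume both tension and compression steel yield.
Net tension couple steel: A_s − A'_s = 5670 mm².
a = (A_s − A'_s) f_y / (0.85 f'_c b) = 2381400/(0.85 × 34.5 × 390) = 208.22 mm.
c = a/β₁ = 208.22/0.804 = 258.98 mm; ε'_s = 0.003(c − d')/c = 0.0023 ≥ f_y/E_s = 0.0021, so compression steel does yield.
M_n = (A_s − A'_s) f_y (d − a/2) + A'_s f_y (d − d') = [2381400 × (710 − 104.11) + 516600 × (710 − 62)] × 10⁻⁶ = 1442.87 + 334.76 = 1777.63 kN·m.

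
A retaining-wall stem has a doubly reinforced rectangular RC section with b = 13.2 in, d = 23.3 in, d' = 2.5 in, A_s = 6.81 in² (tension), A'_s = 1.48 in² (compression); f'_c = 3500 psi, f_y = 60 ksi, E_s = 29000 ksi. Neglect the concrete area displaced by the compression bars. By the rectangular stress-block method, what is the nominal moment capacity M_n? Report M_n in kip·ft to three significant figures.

M_n ≈ 666 kip·ft

Assume both steels yield.
a = (A_s − A'_s) f_y/(0.85 f'_c b) = (6.81 − 1.48) × 60/(0.85 × 3.5 × 13.2) = 8.144 in.
c = a/β₁ = 8.144/0.85 = 9.581 in; ε'_s = 0.003(c − d')/c = 0.0022 ≥ ε_y = 0.0021, so the compression steel yields.
M_n = (A_s − A'_s) f_y (d − a/2) + A'_s f_y (d − d') = 319.8 × (23.3 − 4.072) + 88.8 × (23.3 − 2.5) = 6149.1 + 1847.0 = 7996.1 kip·in = 7996.1/12 = 666.34 kip·ft.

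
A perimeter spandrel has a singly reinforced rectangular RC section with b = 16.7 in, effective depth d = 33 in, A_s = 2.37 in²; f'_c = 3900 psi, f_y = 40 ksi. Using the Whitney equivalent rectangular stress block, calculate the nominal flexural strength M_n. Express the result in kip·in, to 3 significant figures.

T = A_s f_y = 2.37 × 40 = 94.8 kips.
a = T/(0.85 f'_c b) = 94.8/(0.85 × 3.9 × 16.7) = 1.712 in.
M_n = T(d − a/2) = 94.8 × (33 − 0.856) = 3047.3 kip·in.

M_n ≈ 3050 kip·in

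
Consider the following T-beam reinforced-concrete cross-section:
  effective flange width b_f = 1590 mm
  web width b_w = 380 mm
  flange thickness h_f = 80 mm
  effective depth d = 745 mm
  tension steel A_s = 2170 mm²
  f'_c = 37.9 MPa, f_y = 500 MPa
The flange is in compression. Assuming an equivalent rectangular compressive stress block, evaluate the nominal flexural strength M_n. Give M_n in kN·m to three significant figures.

M_n ≈ 797 kN·m

Tension: T = A_s f_y = 2170 × 500 = 1085000 N.
Try a within the flange: a = T/(0.85 f'_c b_f) = 1085000/(0.85 × 37.9 × 1590) = 21.18 mm.
Since a = 21.18 ≤ h_f = 80 mm, the stress block lies entirely in the flange; analyse as a rectangular beam of width b_f.
M_n = T(d − a/2) = 1085000 × (745 − 10.59) = 796.83 × 10⁶ N·mm.
M_n = 796.83 kN·m.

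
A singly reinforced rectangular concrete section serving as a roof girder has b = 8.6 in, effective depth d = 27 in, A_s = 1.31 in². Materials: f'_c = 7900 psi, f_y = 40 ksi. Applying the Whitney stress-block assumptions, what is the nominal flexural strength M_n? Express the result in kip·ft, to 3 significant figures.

T = A_s f_y = 1.31 × 40 = 52.4 kips.
a = T/(0.85 f'_c b) = 52.4/(0.85 × 7.9 × 8.6) = 0.907 in.
M_n = T(d − a/2) = 52.4 × (27 − 0.4535) = 1391.0 kip·in = 1391.0/12 = 115.92 kip·ft.

M_n ≈ 116 kip·ft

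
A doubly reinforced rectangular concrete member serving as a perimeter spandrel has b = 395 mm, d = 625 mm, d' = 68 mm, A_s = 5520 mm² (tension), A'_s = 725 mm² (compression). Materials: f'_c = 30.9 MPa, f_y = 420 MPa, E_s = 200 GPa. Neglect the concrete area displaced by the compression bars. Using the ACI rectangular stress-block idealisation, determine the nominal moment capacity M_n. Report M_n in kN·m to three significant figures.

Assume both tension and compression steel yield.
Net tension couple steel: A_s − A'_s = 4795 mm².
a = (A_s − A'_s) f_y / (0.85 f'_c b) = 2013900/(0.85 × 30.9 × 395) = 194.12 mm.
c = a/β₁ = 194.12/0.829 = 234.16 mm; ε'_s = 0.003(c − d')/c = 0.0021 ≥ f_y/E_s = 0.0021, so compression steel does yield.
M_n = (A_s − A'_s) f_y (d − a/2) + A'_s f_y (d − d') = [2013900 × (625 − 97.06) + 304500 × (625 − 68)] × 10⁻⁶ = 1063.22 + 169.61 = 1232.83 kN·m.

M_n ≈ 1230 kN·m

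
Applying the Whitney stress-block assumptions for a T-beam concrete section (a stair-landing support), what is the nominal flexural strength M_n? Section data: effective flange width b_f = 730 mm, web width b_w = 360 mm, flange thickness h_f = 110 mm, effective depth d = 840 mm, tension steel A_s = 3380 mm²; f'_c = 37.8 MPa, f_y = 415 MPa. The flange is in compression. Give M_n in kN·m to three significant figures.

Tension: T = A_s f_y = 3380 × 415 = 1402700 N.
Try a within the flange: a = T/(0.85 f'_c b_f) = 1402700/(0.85 × 37.8 × 730) = 59.80 mm.
Since a = 59.80 ≤ h_f = 110 mm, the stress block lies entirely in the flange; analyse as a rectangular beam of width b_f.
M_n = T(d − a/2) = 1402700 × (840 − 29.9) = 1136.33 × 10⁶ N·mm.
M_n = 1136.33 kN·m.

M_n ≈ 1140 kN·m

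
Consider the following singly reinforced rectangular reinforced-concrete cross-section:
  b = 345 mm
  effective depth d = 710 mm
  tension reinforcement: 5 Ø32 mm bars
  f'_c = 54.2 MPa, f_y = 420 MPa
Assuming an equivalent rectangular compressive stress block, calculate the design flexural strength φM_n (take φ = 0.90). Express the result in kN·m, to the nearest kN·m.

A_s = 5 × 804 = 4020 mm².
T = A_s f_y = 4020 × 420 = 1688400 N = 1688.4 kN.
From C = T: a = T/(0.85 f'_c b) = 1688400/(0.85 × 54.2 × 345) = 106.23 mm.
M_n = T(d − a/2) = 1688.4 kN × (710 − 53.115) mm = 1109.08 kN·m.
φM_n = 0.90 × 1109.08 = 998.17 kN·m.

φM_n ≈ 998 kN·m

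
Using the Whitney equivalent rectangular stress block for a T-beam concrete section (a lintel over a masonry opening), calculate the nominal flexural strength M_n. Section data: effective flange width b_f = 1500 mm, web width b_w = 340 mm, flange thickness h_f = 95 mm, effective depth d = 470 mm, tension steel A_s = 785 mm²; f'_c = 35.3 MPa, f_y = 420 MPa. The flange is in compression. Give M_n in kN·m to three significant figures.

M_n ≈ 154 kN·m

Tension: T = A_s f_y = 785 × 420 = 329700 N.
Try a within the flange: a = T/(0.85 f'_c b_f) = 329700/(0.85 × 35.3 × 1500) = 7.33 mm.
Since a = 7.33 ≤ h_f = 95 mm, the stress block lies entirely in the flange; analyse as a rectangular beam of width b_f.
M_n = T(d − a/2) = 329700 × (470 − 3.665) = 153.75 × 10⁶ N·mm.
M_n = 153.75 kN·m.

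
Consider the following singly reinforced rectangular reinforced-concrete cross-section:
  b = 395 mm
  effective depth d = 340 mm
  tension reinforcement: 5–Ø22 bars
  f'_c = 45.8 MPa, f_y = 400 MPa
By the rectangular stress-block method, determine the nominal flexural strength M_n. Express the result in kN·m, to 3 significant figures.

M_n ≈ 240 kN·m

A_s = 5 × 380 = 1900 mm².
T = A_s f_y = 1900 × 400 = 760000 N = 760 kN.
From C = T: a = T/(0.85 f'_c b) = 760000/(0.85 × 45.8 × 395) = 49.42 mm.
M_n = T(d − a/2) = 760 kN × (340 − 24.71) mm = 239.62 kN·m.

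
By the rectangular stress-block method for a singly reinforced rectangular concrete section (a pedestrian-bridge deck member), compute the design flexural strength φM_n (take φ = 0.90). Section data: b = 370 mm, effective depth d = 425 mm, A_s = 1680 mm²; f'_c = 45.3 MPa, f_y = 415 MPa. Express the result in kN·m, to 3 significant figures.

φM_n ≈ 251 kN·m

T = A_s f_y = 1680 × 415 = 697200 N = 697.2 kN.
From C = T: a = T/(0.85 f'_c b) = 697200/(0.85 × 45.3 × 370) = 48.94 mm.
M_n = T(d − a/2) = 697.2 kN × (425 − 24.47) mm = 279.25 kN·m.
φM_n = 0.90 × 279.25 = 251.33 kN·m.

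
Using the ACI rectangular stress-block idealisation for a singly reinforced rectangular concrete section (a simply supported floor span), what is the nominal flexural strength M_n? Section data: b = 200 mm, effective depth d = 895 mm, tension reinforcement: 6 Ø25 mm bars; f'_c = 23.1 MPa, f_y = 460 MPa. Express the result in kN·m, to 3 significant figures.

A_s = 6 × 491 = 2946 mm².
T = A_s f_y = 2946 × 460 = 1355160 N = 1355.16 kN.
From C = T: a = T/(0.85 f'_c b) = 1355160/(0.85 × 23.1 × 200) = 345.09 mm.
M_n = T(d − a/2) = 1355.16 kN × (895 − 172.545) mm = 979.04 kN·m.

M_n ≈ 979 kN·m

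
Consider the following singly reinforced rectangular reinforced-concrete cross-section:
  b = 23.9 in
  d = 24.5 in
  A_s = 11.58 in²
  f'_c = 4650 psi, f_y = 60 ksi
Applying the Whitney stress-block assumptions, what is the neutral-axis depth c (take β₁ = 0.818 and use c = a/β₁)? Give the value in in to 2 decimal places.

T = A_s f_y = 11.58 × 60 = 694.8 kips.
a = T/(0.85 f'_c b) = 694.8/(0.85 × 4.65 × 23.9) = 7.3551 in.
With β₁ = 0.818, c = a/β₁ = 7.3551/0.818 = 8.99 in.

c ≈ 8.99 in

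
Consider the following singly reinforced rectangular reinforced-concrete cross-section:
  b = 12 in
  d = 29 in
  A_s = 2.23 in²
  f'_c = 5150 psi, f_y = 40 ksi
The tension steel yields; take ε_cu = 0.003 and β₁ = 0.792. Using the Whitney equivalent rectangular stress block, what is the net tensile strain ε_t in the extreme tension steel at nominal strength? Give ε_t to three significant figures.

a = A_s f_y/(0.85 f'_c b) = 1.698 in.
β₁ = 0.792, so c = a/β₁ = 1.698/0.792 = 2.144 in.
From the linear strain diagram with ε_cu = 0.003: ε_t = 0.003 (d − c)/c = 0.003 × (29 − 2.144)/2.144 = 0.0376.
Since ε_t ≥ 0.005, the section is tension-controlled.

ε_t ≈ 0.0376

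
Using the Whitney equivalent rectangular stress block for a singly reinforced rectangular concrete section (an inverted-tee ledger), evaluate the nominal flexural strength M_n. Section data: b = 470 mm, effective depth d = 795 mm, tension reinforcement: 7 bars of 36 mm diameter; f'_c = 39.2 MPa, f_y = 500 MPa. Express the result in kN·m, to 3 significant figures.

M_n ≈ 2430 kN·m

A_s = 7 × 1018 = 7126 mm².
T = A_s f_y = 7126 × 500 = 3563000 N = 3563 kN.
From C = T: a = T/(0.85 f'_c b) = 3563000/(0.85 × 39.2 × 470) = 227.52 mm.
M_n = T(d − a/2) = 3563 kN × (795 − 113.76) mm = 2427.26 kN·m.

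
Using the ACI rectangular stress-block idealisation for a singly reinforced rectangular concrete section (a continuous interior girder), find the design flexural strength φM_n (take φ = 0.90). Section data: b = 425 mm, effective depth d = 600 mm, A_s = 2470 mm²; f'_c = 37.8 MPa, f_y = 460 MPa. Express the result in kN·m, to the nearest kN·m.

φM_n ≈ 571 kN·m

T = A_s f_y = 2470 × 460 = 1136200 N = 1136.2 kN.
From C = T: a = T/(0.85 f'_c b) = 1136200/(0.85 × 37.8 × 425) = 83.21 mm.
M_n = T(d − a/2) = 1136.2 kN × (600 − 41.605) mm = 634.45 kN·m.
φM_n = 0.90 × 634.45 = 571.01 kN·m.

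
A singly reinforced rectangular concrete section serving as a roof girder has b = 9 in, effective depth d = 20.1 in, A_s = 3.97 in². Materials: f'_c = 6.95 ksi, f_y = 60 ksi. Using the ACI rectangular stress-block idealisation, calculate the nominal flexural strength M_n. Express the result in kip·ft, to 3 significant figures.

T = A_s f_y = 3.97 × 60 = 238.2 kips.
a = T/(0.85 f'_c b) = 238.2/(0.85 × 6.95 × 9) = 4.480 in.
M_n = T(d − a/2) = 238.2 × (20.1 − 2.24) = 4254.3 kip·in = 4254.3/12 = 354.53 kip·ft.

M_n ≈ 355 kip·ft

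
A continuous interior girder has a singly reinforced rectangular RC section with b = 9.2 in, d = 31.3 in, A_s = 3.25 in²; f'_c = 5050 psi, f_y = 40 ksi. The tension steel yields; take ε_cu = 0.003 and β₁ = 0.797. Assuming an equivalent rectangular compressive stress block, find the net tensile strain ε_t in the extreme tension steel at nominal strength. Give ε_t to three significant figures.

a = A_s f_y/(0.85 f'_c b) = 3.292 in.
β₁ = 0.797, so c = a/β₁ = 3.292/0.797 = 4.130 in.
From the linear strain diagram with ε_cu = 0.003: ε_t = 0.003 (d − c)/c = 0.003 × (31.3 − 4.130)/4.130 = 0.0197.
Since ε_t ≥ 0.005, the section is tension-controlled.

ε_t ≈ 0.0197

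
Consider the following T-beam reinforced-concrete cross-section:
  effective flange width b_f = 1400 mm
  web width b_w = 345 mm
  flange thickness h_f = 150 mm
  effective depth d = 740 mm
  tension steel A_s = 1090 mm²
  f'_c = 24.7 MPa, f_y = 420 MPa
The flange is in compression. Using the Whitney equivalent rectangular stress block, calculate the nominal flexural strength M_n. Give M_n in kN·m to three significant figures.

M_n ≈ 335 kN·m

Tension: T = A_s f_y = 1090 × 420 = 457800 N.
Try a within the flange: a = T/(0.85 f'_c b_f) = 457800/(0.85 × 24.7 × 1400) = 15.58 mm.
Since a = 15.58 ≤ h_f = 150 mm, the stress block lies entirely in the flange; analyse as a rectangular beam of width b_f.
M_n = T(d − a/2) = 457800 × (740 − 7.79) = 335.21 × 10⁶ N·mm.
M_n = 335.21 kN·m.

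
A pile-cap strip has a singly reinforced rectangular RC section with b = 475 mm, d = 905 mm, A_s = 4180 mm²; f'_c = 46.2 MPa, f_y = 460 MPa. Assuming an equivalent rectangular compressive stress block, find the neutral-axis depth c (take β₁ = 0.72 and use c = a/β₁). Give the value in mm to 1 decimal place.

c ≈ 143.2 mm

T = A_s f_y = 4180 × 460 = 1922800 N = 1922.8 kN.
Setting C = 0.85 f'_c a b equal to T: a = 1922800/(0.85 × 46.2 × 475) = 103.081 mm.
With β₁ = 0.72, c = a/β₁ = 103.081/0.72 = 143.2 mm.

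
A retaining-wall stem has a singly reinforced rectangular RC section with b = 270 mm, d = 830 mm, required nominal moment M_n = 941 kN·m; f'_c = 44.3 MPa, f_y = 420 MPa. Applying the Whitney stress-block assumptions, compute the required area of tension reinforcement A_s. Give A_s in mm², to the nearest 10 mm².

A_s ≈ 2910 mm²

With M_n = 0.85 f'_c a b (d − a/2), solve the quadratic for a:
a = d − √(d² − 2M_n/(0.85 f'_c b)) = 830 − √(830² − 2 × 941×10⁶/(0.85 × 44.3 × 270)) = 120.22 mm.
A_s = 0.85 f'_c a b / f_y = 0.85 × 44.3 × 120.22 × 270 / 420 = 2910.1 mm².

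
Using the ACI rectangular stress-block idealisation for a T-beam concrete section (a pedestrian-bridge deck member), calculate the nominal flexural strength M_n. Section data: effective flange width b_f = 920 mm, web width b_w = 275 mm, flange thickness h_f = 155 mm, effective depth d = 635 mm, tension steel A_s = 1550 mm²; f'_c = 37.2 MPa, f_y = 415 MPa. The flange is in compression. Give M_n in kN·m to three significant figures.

Tension: T = A_s f_y = 1550 × 415 = 643250 N.
Try a within the flange: a = T/(0.85 f'_c b_f) = 643250/(0.85 × 37.2 × 920) = 22.11 mm.
Since a = 22.11 ≤ h_f = 155 mm, the stress block lies entirely in the flange; analyse as a rectangular beam of width b_f.
M_n = T(d − a/2) = 643250 × (635 − 11.055) = 401.35 × 10⁶ N·mm.
M_n = 401.35 kN·m.

M_n ≈ 401 kN·m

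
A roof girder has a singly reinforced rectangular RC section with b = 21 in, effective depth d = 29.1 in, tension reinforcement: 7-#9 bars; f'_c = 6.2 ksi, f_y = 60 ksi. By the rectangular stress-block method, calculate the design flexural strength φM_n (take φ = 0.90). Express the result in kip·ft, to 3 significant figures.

φM_n ≈ 857 kip·ft

A_s = 7 × 1 = 7 in².
T = A_s f_y = 7 × 60 = 420 kips.
a = T/(0.85 f'_c b) = 420/(0.85 × 6.2 × 21) = 3.795 in.
M_n = T(d − a/2) = 420 × (29.1 − 1.8975) = 11425.1 kip·in = 11425.1/12 = 952.09 kip·ft.
φM_n = 0.90 × 952.09 = 856.88 kip·ft.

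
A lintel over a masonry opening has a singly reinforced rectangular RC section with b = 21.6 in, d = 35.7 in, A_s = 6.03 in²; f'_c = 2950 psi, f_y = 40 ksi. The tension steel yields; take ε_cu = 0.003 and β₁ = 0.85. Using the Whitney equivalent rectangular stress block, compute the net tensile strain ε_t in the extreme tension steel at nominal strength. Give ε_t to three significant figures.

ε_t ≈ 0.0174

a = A_s f_y/(0.85 f'_c b) = 4.453 in.
β₁ = 0.85, so c = a/β₁ = 4.453/0.85 = 5.239 in.
From the linear strain diagram with ε_cu = 0.003: ε_t = 0.003 (d − c)/c = 0.003 × (35.7 − 5.239)/5.239 = 0.0174.
Since ε_t ≥ 0.005, the section is tension-controlled.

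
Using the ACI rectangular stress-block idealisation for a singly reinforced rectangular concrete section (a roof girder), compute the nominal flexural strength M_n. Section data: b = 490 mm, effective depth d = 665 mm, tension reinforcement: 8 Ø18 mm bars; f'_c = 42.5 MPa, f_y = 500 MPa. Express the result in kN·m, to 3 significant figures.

M_n ≈ 646 kN·m

A_s = 8 × 254 = 2032 mm².
T = A_s f_y = 2032 × 500 = 1016000 N = 1016 kN.
From C = T: a = T/(0.85 f'_c b) = 1016000/(0.85 × 42.5 × 490) = 57.40 mm.
M_n = T(d − a/2) = 1016 kN × (665 − 28.7) mm = 646.48 kN·m.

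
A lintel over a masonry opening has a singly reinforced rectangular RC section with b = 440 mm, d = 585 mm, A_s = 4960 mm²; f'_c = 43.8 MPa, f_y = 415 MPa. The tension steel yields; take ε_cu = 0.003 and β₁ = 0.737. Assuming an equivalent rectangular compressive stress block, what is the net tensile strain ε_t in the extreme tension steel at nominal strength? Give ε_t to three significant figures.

a = A_s f_y/(0.85 f'_c b) = 125.66 mm.
β₁ = 0.737, so c = a/β₁ = 125.66/0.737 = 170.50 mm.
From the linear strain diagram with ε_cu = 0.003: ε_t = 0.003 (d − c)/c = 0.003 × (585 − 170.50)/170.50 = 0.00729.
Since ε_t ≥ 0.005, the section is tension-controlled.

ε_t ≈ 0.00729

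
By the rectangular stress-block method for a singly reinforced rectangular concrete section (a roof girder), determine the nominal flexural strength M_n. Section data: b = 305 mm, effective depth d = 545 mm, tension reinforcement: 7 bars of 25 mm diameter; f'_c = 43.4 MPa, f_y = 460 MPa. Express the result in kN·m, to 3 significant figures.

M_n ≈ 751 kN·m

A_s = 7 × 491 = 3437 mm².
T = A_s f_y = 3437 × 460 = 1581020 N = 1581.02 kN.
From C = T: a = T/(0.85 f'_c b) = 1581020/(0.85 × 43.4 × 305) = 140.52 mm.
M_n = T(d − a/2) = 1581.02 kN × (545 − 70.26) mm = 750.57 kN·m.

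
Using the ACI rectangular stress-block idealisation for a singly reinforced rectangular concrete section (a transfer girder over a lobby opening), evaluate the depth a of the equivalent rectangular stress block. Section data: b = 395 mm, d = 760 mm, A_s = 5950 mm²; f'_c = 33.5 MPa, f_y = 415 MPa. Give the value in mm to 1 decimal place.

T = A_s f_y = 5950 × 415 = 2469250 N = 2469.25 kN.
Setting C = 0.85 f'_c a b equal to T: a = 2469250/(0.85 × 33.5 × 395) = 219.5 mm.

a ≈ 219.5 mm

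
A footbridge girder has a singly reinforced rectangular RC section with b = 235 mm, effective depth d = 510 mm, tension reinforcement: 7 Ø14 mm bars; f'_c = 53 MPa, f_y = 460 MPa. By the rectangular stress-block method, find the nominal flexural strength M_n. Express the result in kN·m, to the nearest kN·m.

A_s = 7 × 154 = 1078 mm².
T = A_s f_y = 1078 × 460 = 495880 N = 495.88 kN.
From C = T: a = T/(0.85 f'_c b) = 495880/(0.85 × 53 × 235) = 46.84 mm.
M_n = T(d − a/2) = 495.88 kN × (510 − 23.42) mm = 241.29 kN·m.

M_n ≈ 241 kN·m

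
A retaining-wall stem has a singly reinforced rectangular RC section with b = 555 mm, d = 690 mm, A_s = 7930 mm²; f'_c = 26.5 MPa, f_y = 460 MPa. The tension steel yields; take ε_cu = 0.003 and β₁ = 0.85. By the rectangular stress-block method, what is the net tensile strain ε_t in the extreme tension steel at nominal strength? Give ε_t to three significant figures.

ε_t ≈ 0.00303

a = A_s f_y/(0.85 f'_c b) = 291.79 mm.
β₁ = 0.85, so c = a/β₁ = 291.79/0.85 = 343.28 mm.
From the linear strain diagram with ε_cu = 0.003: ε_t = 0.003 (d − c)/c = 0.003 × (690 − 343.28)/343.28 = 0.00303.
ε_t < 0.004 — the section is over-reinforced for flexure under ACI limits.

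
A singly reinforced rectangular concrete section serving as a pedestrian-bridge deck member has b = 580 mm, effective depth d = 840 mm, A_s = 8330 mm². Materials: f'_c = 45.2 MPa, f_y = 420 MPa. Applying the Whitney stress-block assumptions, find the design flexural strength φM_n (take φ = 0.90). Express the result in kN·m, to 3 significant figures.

φM_n ≈ 2400 kN·m

T = A_s f_y = 8330 × 420 = 3498600 N = 3498.6 kN.
From C = T: a = T/(0.85 f'_c b) = 3498600/(0.85 × 45.2 × 580) = 157.00 mm.
M_n = T(d − a/2) = 3498.6 kN × (840 − 78.5) mm = 2664.18 kN·m.
φM_n = 0.90 × 2664.18 = 2397.76 kN·m.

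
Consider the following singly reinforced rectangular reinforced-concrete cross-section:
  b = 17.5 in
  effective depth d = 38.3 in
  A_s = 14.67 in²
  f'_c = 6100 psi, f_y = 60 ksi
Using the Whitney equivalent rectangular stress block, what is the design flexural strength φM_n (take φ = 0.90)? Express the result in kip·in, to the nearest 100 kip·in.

φM_n ≈ 26500 kip·in

T = A_s f_y = 14.67 × 60 = 880.2 kips.
a = T/(0.85 f'_c b) = 880.2/(0.85 × 6.1 × 17.5) = 9.701 in.
M_n = T(d − a/2) = 880.2 × (38.3 − 4.8505) = 29442.2 kip·in.
φM_n = 0.90 × 29442.2 = 26498.0 kip·in.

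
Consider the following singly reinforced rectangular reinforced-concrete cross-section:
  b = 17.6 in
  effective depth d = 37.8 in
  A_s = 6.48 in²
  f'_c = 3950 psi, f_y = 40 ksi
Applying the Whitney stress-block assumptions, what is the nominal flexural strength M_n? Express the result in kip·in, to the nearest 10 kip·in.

M_n ≈ 9230 kip·in

T = A_s f_y = 6.48 × 40 = 259.2 kips.
a = T/(0.85 f'_c b) = 259.2/(0.85 × 3.95 × 17.6) = 4.386 in.
M_n = T(d − a/2) = 259.2 × (37.8 − 2.193) = 9229.3 kip·in.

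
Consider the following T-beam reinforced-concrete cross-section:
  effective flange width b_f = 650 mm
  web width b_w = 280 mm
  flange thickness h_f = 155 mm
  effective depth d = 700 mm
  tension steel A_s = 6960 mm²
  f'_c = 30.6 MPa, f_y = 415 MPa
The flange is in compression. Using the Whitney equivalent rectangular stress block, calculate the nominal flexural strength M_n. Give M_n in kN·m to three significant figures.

Tension: T = A_s f_y = 6960 × 415 = 2888400 N.
Try a within the flange: a = T/(0.85 f'_c b_f) = 2888400/(0.85 × 30.6 × 650) = 170.85 mm.
a = 170.85 > h_f = 155 mm: the block extends into the web. Split into flange-overhang and web parts.
C_f = 0.85 f'_c (b_f − b_w) h_f = 0.85 × 30.6 × (650 − 280) × 155 = 1491674 N.
Remaining web compression depth: a_w = (T − C_f)/(0.85 f'_c b_w) = (2888400 − 1491674)/(0.85 × 30.6 × 280) = 191.78 mm.
M_n = C_f(d − h_f/2) + (T − C_f)(d − a_w/2) = 1491674 × (700 − 77.5) + 1396726 × (700 − 95.89) = 928.57 + 843.78 = 1772.35 × 10⁶ N·mm.
M_n = 1772.35 kN·m.

M_n ≈ 1770 kN·m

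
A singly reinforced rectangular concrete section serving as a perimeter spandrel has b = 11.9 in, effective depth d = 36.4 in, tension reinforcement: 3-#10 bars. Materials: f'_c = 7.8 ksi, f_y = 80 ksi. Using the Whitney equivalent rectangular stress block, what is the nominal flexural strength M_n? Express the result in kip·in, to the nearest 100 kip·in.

M_n ≈ 10500 kip·in

A_s = 3 × 1.27 = 3.81 in².
T = A_s f_y = 3.81 × 80 = 304.8 kips.
a = T/(0.85 f'_c b) = 304.8/(0.85 × 7.8 × 11.9) = 3.863 in.
M_n = T(d − a/2) = 304.8 × (36.4 − 1.9315) = 10506.0 kip·in.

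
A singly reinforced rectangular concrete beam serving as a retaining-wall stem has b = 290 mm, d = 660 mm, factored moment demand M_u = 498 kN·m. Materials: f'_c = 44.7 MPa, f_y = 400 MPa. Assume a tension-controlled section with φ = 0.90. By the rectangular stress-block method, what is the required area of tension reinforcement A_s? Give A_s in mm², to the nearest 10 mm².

M_n = M_u/φ = 498/0.90 = 553.333 kN·m.
With M_n = 0.85 f'_c a b (d − a/2), solve the quadratic for a:
a = d − √(d² − 2M_n/(0.85 f'_c b)) = 660 − √(660² − 2 × 553.333×10⁶/(0.85 × 44.7 × 290)) = 81.07 mm.
A_s = 0.85 f'_c a b / f_y = 0.85 × 44.7 × 81.07 × 290 / 400 = 2233.2 mm².

A_s ≈ 2230 mm²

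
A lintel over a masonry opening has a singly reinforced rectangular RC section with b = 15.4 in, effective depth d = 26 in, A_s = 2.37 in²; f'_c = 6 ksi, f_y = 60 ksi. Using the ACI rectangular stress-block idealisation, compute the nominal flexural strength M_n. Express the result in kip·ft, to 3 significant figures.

T = A_s f_y = 2.37 × 60 = 142.2 kips.
a = T/(0.85 f'_c b) = 142.2/(0.85 × 6 × 15.4) = 1.811 in.
M_n = T(d − a/2) = 142.2 × (26 − 0.9055) = 3568.4 kip·in = 3568.4/12 = 297.37 kip·ft.

M_n ≈ 297 kip·ft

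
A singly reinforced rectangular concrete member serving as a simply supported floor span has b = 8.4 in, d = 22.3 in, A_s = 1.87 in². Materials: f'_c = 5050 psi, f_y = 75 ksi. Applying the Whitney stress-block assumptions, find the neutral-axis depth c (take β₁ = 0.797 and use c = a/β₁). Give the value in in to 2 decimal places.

T = A_s f_y = 1.87 × 75 = 140.25 kips.
a = T/(0.85 f'_c b) = 140.25/(0.85 × 5.05 × 8.4) = 3.8897 in.
With β₁ = 0.797, c = a/β₁ = 3.8897/0.797 = 4.88 in.

c ≈ 4.88 in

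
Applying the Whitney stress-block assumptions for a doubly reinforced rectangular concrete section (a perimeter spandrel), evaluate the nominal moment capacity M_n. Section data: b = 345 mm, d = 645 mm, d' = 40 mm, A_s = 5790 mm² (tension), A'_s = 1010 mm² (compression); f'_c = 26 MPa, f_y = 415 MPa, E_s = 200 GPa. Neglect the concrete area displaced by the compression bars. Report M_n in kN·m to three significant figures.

M_n ≈ 1280 kN·m

Assume both tension and compression steel yield.
Net tension couple steel: A_s − A'_s = 4780 mm².
a = (A_s − A'_s) f_y / (0.85 f'_c b) = 1983700/(0.85 × 26 × 345) = 260.17 mm.
c = a/β₁ = 260.17/0.85 = 306.08 mm; ε'_s = 0.003(c − d')/c = 0.0026 ≥ f_y/E_s = 0.0021, so compression steel does yield.
M_n = (A_s − A'_s) f_y (d − a/2) + A'_s f_y (d − d') = [1983700 × (645 − 130.085) + 419150 × (645 − 40)] × 10⁻⁶ = 1021.44 + 253.59 = 1275.03 kN·m.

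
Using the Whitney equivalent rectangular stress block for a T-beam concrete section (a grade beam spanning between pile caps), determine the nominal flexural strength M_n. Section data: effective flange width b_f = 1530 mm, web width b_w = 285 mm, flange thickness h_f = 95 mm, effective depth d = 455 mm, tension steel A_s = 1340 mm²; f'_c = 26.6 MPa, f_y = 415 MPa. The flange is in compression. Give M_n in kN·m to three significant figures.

Tension: T = A_s f_y = 1340 × 415 = 556100 N.
Try a within the flange: a = T/(0.85 f'_c b_f) = 556100/(0.85 × 26.6 × 1530) = 16.08 mm.
Since a = 16.08 ≤ h_f = 95 mm, the stress block lies entirely in the flange; analyse as a rectangular beam of width b_f.
M_n = T(d − a/2) = 556100 × (455 − 8.04) = 248.55 × 10⁶ N·mm.
M_n = 248.55 kN·m.

M_n ≈ 249 kN·m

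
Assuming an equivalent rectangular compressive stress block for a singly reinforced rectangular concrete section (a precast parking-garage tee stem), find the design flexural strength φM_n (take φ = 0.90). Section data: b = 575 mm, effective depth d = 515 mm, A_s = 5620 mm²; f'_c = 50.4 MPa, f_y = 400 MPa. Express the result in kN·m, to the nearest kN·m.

T = A_s f_y = 5620 × 400 = 2248000 N = 2248 kN.
From C = T: a = T/(0.85 f'_c b) = 2248000/(0.85 × 50.4 × 575) = 91.26 mm.
M_n = T(d − a/2) = 2248 kN × (515 − 45.63) mm = 1055.14 kN·m.
φM_n = 0.90 × 1055.14 = 949.63 kN·m.

φM_n ≈ 950 kN·m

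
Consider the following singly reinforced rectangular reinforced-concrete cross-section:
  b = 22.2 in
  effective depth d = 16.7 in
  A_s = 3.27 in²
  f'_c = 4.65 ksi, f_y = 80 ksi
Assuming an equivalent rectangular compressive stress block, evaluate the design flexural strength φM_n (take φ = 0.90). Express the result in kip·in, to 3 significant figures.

T = A_s f_y = 3.27 × 80 = 261.6 kips.
a = T/(0.85 f'_c b) = 261.6/(0.85 × 4.65 × 22.2) = 2.981 in.
M_n = T(d − a/2) = 261.6 × (16.7 − 1.4905) = 3978.8 kip·in.
φM_n = 0.90 × 3978.8 = 3580.9 kip·in.

φM_n ≈ 3580 kip·in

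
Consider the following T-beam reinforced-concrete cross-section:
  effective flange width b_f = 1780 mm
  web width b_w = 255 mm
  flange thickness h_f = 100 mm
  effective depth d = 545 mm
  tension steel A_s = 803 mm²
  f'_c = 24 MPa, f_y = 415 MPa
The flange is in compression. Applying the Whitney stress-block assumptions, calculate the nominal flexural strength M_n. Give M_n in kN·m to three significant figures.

M_n ≈ 180 kN·m

Tension: T = A_s f_y = 803 × 415 = 333245 N.
Try a within the flange: a = T/(0.85 f'_c b_f) = 333245/(0.85 × 24 × 1780) = 9.18 mm.
Since a = 9.18 ≤ h_f = 100 mm, the stress block lies entirely in the flange; analyse as a rectangular beam of width b_f.
M_n = T(d − a/2) = 333245 × (545 − 4.59) = 180.09 × 10⁶ N·mm.
M_n = 180.09 kN·m.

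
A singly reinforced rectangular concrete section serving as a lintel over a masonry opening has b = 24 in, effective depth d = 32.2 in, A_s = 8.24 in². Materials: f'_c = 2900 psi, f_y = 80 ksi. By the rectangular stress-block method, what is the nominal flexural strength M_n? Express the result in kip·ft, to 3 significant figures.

M_n ≈ 1460 kip·ft

T = A_s f_y = 8.24 × 80 = 659.2 kips.
a = T/(0.85 f'_c b) = 659.2/(0.85 × 2.9 × 24) = 11.143 in.
M_n = T(d − a/2) = 659.2 × (32.2 − 5.5715) = 17553.5 kip·in = 17553.5/12 = 1462.79 kip·ft.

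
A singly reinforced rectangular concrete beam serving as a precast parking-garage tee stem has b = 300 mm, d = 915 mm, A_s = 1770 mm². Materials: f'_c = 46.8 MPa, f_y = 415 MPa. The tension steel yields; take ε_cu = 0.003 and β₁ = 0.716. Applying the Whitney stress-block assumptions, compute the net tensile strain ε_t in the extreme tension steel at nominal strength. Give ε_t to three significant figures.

a = A_s f_y/(0.85 f'_c b) = 61.55 mm.
β₁ = 0.716, so c = a/β₁ = 61.55/0.716 = 85.96 mm.
From the linear strain diagram with ε_cu = 0.003: ε_t = 0.003 (d − c)/c = 0.003 × (915 − 85.96)/85.96 = 0.0289.
Since ε_t ≥ 0.005, the section is tension-controlled.

ε_t ≈ 0.0289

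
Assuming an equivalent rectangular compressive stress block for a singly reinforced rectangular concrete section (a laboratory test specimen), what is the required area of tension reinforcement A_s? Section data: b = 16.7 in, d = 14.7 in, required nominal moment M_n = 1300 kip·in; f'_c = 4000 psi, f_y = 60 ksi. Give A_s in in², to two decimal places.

A_s ≈ 1.56 in²

From M_n = 0.85 f'_c a b (d − a/2):
a = d − √(d² − 2M_n/(0.85 f'_c b)) = 14.7 − √(14.7² − 2 × 1300/(0.85 × 4 × 16.7)) = 1.650 in.
A_s = 0.85 f'_c a b / f_y = 0.85 × 4 × 1.650 × 16.7 / 60 = 1.561 in².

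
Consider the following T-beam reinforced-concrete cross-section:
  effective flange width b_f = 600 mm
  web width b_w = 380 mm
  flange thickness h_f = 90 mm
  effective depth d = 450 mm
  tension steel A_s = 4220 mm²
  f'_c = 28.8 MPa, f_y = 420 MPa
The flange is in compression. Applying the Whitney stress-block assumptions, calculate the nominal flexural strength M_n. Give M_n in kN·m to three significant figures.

Tension: T = A_s f_y = 4220 × 420 = 1772400 N.
Try a within the flange: a = T/(0.85 f'_c b_f) = 1772400/(0.85 × 28.8 × 600) = 120.67 mm.
a = 120.67 > h_f = 90 mm: the block extends into the web. Split into flange-overhang and web parts.
C_f = 0.85 f'_c (b_f − b_w) h_f = 0.85 × 28.8 × (600 − 380) × 90 = 484704 N.
Remaining web compression depth: a_w = (T − C_f)/(0.85 f'_c b_w) = (1772400 − 484704)/(0.85 × 28.8 × 380) = 138.43 mm.
M_n = C_f(d − h_f/2) + (T − C_f)(d − a_w/2) = 484704 × (450 − 45) + 1287696 × (450 − 69.215) = 196.31 + 490.34 = 686.65 × 10⁶ N·mm.
M_n = 686.65 kN·m.

M_n ≈ 687 kN·m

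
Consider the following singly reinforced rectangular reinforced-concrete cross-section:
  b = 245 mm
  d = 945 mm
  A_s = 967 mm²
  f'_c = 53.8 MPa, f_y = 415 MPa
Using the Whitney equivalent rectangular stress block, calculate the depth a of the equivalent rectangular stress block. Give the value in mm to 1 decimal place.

T = A_s f_y = 967 × 415 = 401305 N = 401.305 kN.
Setting C = 0.85 f'_c a b equal to T: a = 401305/(0.85 × 53.8 × 245) = 35.8 mm.

a ≈ 35.8 mm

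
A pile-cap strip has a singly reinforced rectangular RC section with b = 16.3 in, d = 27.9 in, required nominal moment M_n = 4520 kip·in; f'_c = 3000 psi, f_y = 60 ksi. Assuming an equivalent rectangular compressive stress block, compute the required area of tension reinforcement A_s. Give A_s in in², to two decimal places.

A_s ≈ 2.92 in²

From M_n = 0.85 f'_c a b (d − a/2):
a = d − √(d² − 2M_n/(0.85 f'_c b)) = 27.9 − √(27.9² − 2 × 4520/(0.85 × 3 × 16.3)) = 4.216 in.
A_s = 0.85 f'_c a b / f_y = 0.85 × 3 × 4.216 × 16.3 / 60 = 2.921 in².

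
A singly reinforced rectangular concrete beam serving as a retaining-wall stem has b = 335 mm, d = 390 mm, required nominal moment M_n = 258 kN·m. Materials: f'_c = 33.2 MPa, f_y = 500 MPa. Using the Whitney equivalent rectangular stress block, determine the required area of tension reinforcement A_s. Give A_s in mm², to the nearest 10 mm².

A_s ≈ 1470 mm²

With M_n = 0.85 f'_c a b (d − a/2), solve the quadratic for a:
a = d − √(d² − 2M_n/(0.85 f'_c b)) = 390 − √(390² − 2 × 258×10⁶/(0.85 × 33.2 × 335)) = 77.72 mm.
A_s = 0.85 f'_c a b / f_y = 0.85 × 33.2 × 77.72 × 335 / 500 = 1469.5 mm².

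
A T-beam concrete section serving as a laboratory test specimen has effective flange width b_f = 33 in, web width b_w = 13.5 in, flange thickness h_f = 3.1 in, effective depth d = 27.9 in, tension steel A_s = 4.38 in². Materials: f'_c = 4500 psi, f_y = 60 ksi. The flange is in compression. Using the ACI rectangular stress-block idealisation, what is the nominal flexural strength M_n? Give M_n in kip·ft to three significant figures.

Tension: T = A_s f_y = 4.38 × 60 = 262.8 kips.
Try a within the flange: a = T/(0.85 f'_c b_f) = 262.8/(0.85 × 4.5 × 33) = 2.082 in.
Since a = 2.082 ≤ h_f = 3.1 in, the stress block lies entirely in the flange; analyse as a rectangular beam of width b_f.
M_n = T(d − a/2) = 262.8 × (27.9 − 1.041) = 7058.5 kip·in.
M_n = 7058.5/12 = 588.21 kip·ft.

M_n ≈ 588 kip·ft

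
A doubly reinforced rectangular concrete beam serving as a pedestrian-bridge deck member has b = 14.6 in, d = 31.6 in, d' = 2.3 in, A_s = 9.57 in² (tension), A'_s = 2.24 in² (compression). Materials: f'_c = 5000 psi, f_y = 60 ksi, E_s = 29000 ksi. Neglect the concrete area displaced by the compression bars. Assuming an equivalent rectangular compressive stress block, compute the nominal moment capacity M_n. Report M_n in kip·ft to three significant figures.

M_n ≈ 1360 kip·ft

Assume both steels yield.
a = (A_s − A'_s) f_y/(0.85 f'_c b) = (9.57 − 2.24) × 60/(0.85 × 5 × 14.6) = 7.088 in.
c = a/β₁ = 7.088/0.8 = 8.860 in; ε'_s = 0.003(c − d')/c = 0.0022 ≥ ε_y = 0.0021, so the compression steel yields.
M_n = (A_s − A'_s) f_y (d − a/2) + A'_s f_y (d − d') = 439.8 × (31.6 − 3.544) + 134.4 × (31.6 − 2.3) = 12339.0 + 3937.9 = 16276.9 kip·in = 16276.9/12 = 1356.41 kip·ft.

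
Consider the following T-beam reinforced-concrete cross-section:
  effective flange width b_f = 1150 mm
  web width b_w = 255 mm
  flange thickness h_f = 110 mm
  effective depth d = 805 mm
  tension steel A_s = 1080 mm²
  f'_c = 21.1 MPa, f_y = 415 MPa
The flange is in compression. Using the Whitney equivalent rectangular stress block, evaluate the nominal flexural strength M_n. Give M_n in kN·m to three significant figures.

M_n ≈ 356 kN·m

Tension: T = A_s f_y = 1080 × 415 = 448200 N.
Try a within the flange: a = T/(0.85 f'_c b_f) = 448200/(0.85 × 21.1 × 1150) = 21.73 mm.
Since a = 21.73 ≤ h_f = 110 mm, the stress block lies entirely in the flange; analyse as a rectangular beam of width b_f.
M_n = T(d − a/2) = 448200 × (805 − 10.865) = 355.93 × 10⁶ N·mm.
M_n = 355.93 kN·m.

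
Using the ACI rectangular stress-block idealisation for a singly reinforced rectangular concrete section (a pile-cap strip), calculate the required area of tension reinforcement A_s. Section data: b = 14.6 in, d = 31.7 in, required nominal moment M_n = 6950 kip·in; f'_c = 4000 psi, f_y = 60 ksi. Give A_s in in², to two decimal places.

A_s ≈ 3.95 in²

From M_n = 0.85 f'_c a b (d − a/2):
a = d − √(d² − 2M_n/(0.85 f'_c b)) = 31.7 − √(31.7² − 2 × 6950/(0.85 × 4 × 14.6)) = 4.777 in.
A_s = 0.85 f'_c a b / f_y = 0.85 × 4 × 4.777 × 14.6 / 60 = 3.952 in².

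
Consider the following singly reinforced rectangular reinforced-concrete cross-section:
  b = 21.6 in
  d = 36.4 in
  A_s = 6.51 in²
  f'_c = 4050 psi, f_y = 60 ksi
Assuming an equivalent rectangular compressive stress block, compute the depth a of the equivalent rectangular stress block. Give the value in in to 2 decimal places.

T = A_s f_y = 6.51 × 60 = 390.6 kips.
a = T/(0.85 f'_c b) = 390.6/(0.85 × 4.05 × 21.6) = 5.25 in.

a ≈ 5.25 in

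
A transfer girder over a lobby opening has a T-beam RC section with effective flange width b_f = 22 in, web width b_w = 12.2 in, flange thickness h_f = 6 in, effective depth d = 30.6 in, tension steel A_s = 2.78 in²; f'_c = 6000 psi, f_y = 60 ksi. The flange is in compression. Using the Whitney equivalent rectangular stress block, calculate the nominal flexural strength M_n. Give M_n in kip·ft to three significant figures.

Tension: T = A_s f_y = 2.78 × 60 = 166.8 kips.
Try a within the flange: a = T/(0.85 f'_c b_f) = 166.8/(0.85 × 6 × 22) = 1.487 in.
Since a = 1.487 ≤ h_f = 6 in, the stress block lies entirely in the flange; analyse as a rectangular beam of width b_f.
M_n = T(d − a/2) = 166.8 × (30.6 − 0.7435) = 4980.1 kip·in.
M_n = 4980.1/12 = 415.01 kip·ft.

M_n ≈ 415 kip·ft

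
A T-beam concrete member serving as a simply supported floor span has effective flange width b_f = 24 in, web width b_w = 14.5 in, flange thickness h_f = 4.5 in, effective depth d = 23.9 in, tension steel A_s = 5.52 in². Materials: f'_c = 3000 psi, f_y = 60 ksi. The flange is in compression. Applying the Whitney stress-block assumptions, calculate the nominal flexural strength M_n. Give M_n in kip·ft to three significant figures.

Tension: T = A_s f_y = 5.52 × 60 = 331.2 kips.
Try a within the flange: a = T/(0.85 f'_c b_f) = 331.2/(0.85 × 3 × 24) = 5.412 in.
a = 5.412 > h_f = 4.5 in: the block extends into the web. Split into flange-overhang and web parts.
C_f = 0.85 f'_c (b_f − b_w) h_f = 0.85 × 3 × (24 − 14.5) × 4.5 = 109.0 kips.
Remaining web compression depth: a_w = (T − C_f)/(0.85 f'_c b_w) = (331.2 − 109.0)/(0.85 × 3 × 14.5) = 6.009 in.
M_n = C_f(d − h_f/2) + (T − C_f)(d − a_w/2) = 109.0 × (23.9 − 2.25) + 222.2 × (23.9 − 3.0045) = 2359.9 + 4643.0 = 7002.9 kip·in.
M_n = 7002.9/12 = 583.58 kip·ft.

M_n ≈ 584 kip·ft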